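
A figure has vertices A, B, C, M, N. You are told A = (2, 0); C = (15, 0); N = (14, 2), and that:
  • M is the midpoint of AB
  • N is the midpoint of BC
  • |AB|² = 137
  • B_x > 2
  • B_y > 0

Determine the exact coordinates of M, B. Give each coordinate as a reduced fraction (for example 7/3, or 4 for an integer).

M = (15/2, 2)
B = (13, 4)

1. B_x = 13  [B = 2·N−C = 2·(14, 2)−(15, 0)]
2. B_y = 4  [B = 2·N−C = 2·(14, 2)−(15, 0)]
   so B = (13, 4)
3. M_x = 15/2  [2·M = A+B = (2, 0)+(13, 4)]
4. M_y = 2  [2·M = A+B = (2, 0)+(13, 4)]
   so M = (15/2, 2)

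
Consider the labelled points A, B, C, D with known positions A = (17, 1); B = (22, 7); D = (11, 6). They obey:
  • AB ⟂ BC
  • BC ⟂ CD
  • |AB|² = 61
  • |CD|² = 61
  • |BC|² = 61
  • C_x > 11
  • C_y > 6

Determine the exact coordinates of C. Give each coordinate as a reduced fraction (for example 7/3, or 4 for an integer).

1. C_x = 16  [[AB ⟂ BC ⇒ 5x+6y-152=0] ∩ [|C−(11, 6)|²=61]]
2. C_y = 12  [[AB ⟂ BC ⇒ 5x+6y-152=0] ∩ [|C−(11, 6)|²=61]]
   so C = (16, 12)

C = (16, 12)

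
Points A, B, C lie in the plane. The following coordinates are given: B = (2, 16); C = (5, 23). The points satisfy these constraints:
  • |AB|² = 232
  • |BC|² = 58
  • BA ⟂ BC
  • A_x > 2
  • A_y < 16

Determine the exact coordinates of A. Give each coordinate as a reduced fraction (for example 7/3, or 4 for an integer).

A = (16, 10)

1. A_x = 16  [[BA ⟂ BC ⇒ 3x+7y-118=0] ∩ [|A−(2, 16)|²=232]]
2. A_y = 10  [[BA ⟂ BC ⇒ 3x+7y-118=0] ∩ [|A−(2, 16)|²=232]]
   so A = (16, 10)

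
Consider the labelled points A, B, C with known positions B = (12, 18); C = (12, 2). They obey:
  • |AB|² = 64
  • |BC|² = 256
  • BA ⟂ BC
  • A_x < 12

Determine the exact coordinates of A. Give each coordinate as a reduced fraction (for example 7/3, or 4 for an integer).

A = (4, 18)

1. A_x = 4  [[BA ⟂ BC ⇒ -16y+288=0] ∩ [|A−(12, 18)|²=64]]
2. A_y = 18  [[BA ⟂ BC ⇒ -16y+288=0] ∩ [|A−(12, 18)|²=64]]
   so A = (4, 18)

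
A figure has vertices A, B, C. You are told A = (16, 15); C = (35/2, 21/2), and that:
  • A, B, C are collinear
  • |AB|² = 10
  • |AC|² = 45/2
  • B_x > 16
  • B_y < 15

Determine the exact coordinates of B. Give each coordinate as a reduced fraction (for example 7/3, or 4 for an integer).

1. B_x = 17  [[A, B, C are collinear ⇒ -9/2x-3/2y+189/2=0] ∩ [|B−(16, 15)|²=10]]
2. B_y = 12  [[A, B, C are collinear ⇒ -9/2x-3/2y+189/2=0] ∩ [|B−(16, 15)|²=10]]
   so B = (17, 12)

B = (17, 12)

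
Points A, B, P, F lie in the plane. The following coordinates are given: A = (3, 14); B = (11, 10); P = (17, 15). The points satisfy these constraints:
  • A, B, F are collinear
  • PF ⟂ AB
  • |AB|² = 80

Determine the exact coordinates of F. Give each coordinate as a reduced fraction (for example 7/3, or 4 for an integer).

1. F_x = 69/5  [[A, B, F are collinear ⇒ 4x+8y-124=0] ∩ [PF ⟂ AB ⇒ 8x-4y-76=0]]
2. F_y = 43/5  [[A, B, F are collinear ⇒ 4x+8y-124=0] ∩ [PF ⟂ AB ⇒ 8x-4y-76=0]]
   so F = (69/5, 43/5)

F = (69/5, 43/5)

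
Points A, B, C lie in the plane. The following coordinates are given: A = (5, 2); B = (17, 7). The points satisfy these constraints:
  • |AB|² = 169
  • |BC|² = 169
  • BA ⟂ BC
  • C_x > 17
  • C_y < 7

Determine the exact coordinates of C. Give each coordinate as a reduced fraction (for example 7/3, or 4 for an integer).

1. C_x = 22  [[BA ⟂ BC ⇒ -12x-5y+239=0] ∩ [|C−(17, 7)|²=169]]
2. C_y = -5  [[BA ⟂ BC ⇒ -12x-5y+239=0] ∩ [|C−(17, 7)|²=169]]
   so C = (22, -5)

C = (22, -5)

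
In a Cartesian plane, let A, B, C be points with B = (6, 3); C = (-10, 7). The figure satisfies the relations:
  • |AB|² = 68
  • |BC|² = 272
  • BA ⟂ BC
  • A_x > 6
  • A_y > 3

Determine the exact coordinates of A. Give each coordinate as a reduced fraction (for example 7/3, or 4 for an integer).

A = (8, 11)

1. A_x = 8  [[BA ⟂ BC ⇒ -16x+4y+84=0] ∩ [|A−(6, 3)|²=68]]
2. A_y = 11  [[BA ⟂ BC ⇒ -16x+4y+84=0] ∩ [|A−(6, 3)|²=68]]
   so A = (8, 11)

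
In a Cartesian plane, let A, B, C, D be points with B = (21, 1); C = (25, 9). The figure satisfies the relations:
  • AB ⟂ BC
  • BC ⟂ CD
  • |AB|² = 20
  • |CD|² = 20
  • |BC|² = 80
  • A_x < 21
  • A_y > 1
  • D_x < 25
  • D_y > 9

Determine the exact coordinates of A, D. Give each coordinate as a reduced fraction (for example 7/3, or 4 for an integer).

1. A_x = 17  [[AB ⟂ BC ⇒ -4x-8y+92=0] ∩ [|A−(21, 1)|²=20]]
2. A_y = 3  [[AB ⟂ BC ⇒ -4x-8y+92=0] ∩ [|A−(21, 1)|²=20]]
   so A = (17, 3)
3. D_x = 21  [[BC ⟂ CD ⇒ 4x+8y-172=0] ∩ [|D−(25, 9)|²=20]]
4. D_y = 11  [[BC ⟂ CD ⇒ 4x+8y-172=0] ∩ [|D−(25, 9)|²=20]]
   so D = (21, 11)

A = (17, 3)
D = (21, 11)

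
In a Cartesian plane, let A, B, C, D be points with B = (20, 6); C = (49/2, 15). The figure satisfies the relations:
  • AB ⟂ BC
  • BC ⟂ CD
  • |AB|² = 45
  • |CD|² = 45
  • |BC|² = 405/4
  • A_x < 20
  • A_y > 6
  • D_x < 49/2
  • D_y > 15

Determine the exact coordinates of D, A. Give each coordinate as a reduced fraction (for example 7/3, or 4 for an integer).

D = (37/2, 18)
A = (14, 9)

1. D_x = 37/2  [[BC ⟂ CD ⇒ 9/2x+9y-981/4=0] ∩ [|D−(49/2, 15)|²=45]]
2. D_y = 18  [[BC ⟂ CD ⇒ 9/2x+9y-981/4=0] ∩ [|D−(49/2, 15)|²=45]]
   so D = (37/2, 18)
3. A_x = 14  [[AB ⟂ BC ⇒ -9/2x-9y+144=0] ∩ [|A−(20, 6)|²=45]]
4. A_y = 9  [[AB ⟂ BC ⇒ -9/2x-9y+144=0] ∩ [|A−(20, 6)|²=45]]
   so A = (14, 9)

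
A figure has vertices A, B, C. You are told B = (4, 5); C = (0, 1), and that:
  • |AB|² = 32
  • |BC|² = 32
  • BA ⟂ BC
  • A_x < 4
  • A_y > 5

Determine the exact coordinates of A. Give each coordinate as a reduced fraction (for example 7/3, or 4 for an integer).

1. A_x = 0  [[BA ⟂ BC ⇒ -4x-4y+36=0] ∩ [|A−(4, 5)|²=32]]
2. A_y = 9  [[BA ⟂ BC ⇒ -4x-4y+36=0] ∩ [|A−(4, 5)|²=32]]
   so A = (0, 9)

A = (0, 9)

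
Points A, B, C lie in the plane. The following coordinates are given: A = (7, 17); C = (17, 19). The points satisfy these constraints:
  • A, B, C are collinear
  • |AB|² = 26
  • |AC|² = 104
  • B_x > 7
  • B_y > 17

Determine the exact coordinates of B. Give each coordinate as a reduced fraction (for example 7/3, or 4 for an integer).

B = (12, 18)

1. B_x = 12  [[A, B, C are collinear ⇒ 2x-10y+156=0] ∩ [|B−(7, 17)|²=26]]
2. B_y = 18  [[A, B, C are collinear ⇒ 2x-10y+156=0] ∩ [|B−(7, 17)|²=26]]
   so B = (12, 18)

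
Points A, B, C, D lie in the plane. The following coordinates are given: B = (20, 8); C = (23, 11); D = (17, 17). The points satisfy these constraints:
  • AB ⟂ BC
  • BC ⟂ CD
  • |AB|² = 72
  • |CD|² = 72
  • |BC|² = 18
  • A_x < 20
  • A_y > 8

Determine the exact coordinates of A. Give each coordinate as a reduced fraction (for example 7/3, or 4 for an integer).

1. A_x = 14  [[AB ⟂ BC ⇒ -3x-3y+84=0] ∩ [|A−(20, 8)|²=72]]
2. A_y = 14  [[AB ⟂ BC ⇒ -3x-3y+84=0] ∩ [|A−(20, 8)|²=72]]
   so A = (14, 14)

A = (14, 14)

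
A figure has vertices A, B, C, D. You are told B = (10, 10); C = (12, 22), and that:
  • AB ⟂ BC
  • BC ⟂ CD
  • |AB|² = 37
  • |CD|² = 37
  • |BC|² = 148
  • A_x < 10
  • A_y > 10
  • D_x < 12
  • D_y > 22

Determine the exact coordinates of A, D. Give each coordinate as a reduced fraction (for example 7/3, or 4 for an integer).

1. A_x = 4  [[AB ⟂ BC ⇒ -2x-12y+140=0] ∩ [|A−(10, 10)|²=37]]
2. A_y = 11  [[AB ⟂ BC ⇒ -2x-12y+140=0] ∩ [|A−(10, 10)|²=37]]
   so A = (4, 11)
3. D_x = 6  [[BC ⟂ CD ⇒ 2x+12y-288=0] ∩ [|D−(12, 22)|²=37]]
4. D_y = 23  [[BC ⟂ CD ⇒ 2x+12y-288=0] ∩ [|D−(12, 22)|²=37]]
   so D = (6, 23)

A = (4, 11)
D = (6, 23)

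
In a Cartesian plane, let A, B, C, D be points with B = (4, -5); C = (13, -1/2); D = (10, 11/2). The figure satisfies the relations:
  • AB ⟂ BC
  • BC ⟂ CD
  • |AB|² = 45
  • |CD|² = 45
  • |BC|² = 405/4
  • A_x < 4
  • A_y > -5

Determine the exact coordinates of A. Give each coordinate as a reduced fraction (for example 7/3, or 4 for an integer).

A = (1, 1)

1. A_x = 1  [[AB ⟂ BC ⇒ -9x-9/2y+27/2=0] ∩ [|A−(4, -5)|²=45]]
2. A_y = 1  [[AB ⟂ BC ⇒ -9x-9/2y+27/2=0] ∩ [|A−(4, -5)|²=45]]
   so A = (1, 1)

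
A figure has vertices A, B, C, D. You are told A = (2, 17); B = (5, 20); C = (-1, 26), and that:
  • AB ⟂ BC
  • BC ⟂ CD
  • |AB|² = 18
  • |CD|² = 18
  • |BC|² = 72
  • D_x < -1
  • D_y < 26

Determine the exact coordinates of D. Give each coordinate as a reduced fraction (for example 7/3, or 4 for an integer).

1. D_x = -4  [[BC ⟂ CD ⇒ -6x+6y-162=0] ∩ [|D−(-1, 26)|²=18]]
2. D_y = 23  [[BC ⟂ CD ⇒ -6x+6y-162=0] ∩ [|D−(-1, 26)|²=18]]
   so D = (-4, 23)

D = (-4, 23)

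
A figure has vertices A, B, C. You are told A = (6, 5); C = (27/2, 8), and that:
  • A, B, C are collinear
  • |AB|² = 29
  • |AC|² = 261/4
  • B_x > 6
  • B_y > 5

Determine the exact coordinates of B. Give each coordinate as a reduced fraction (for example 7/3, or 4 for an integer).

1. B_x = 11  [[A, B, C are collinear ⇒ 3x-15/2y+39/2=0] ∩ [|B−(6, 5)|²=29]]
2. B_y = 7  [[A, B, C are collinear ⇒ 3x-15/2y+39/2=0] ∩ [|B−(6, 5)|²=29]]
   so B = (11, 7)

B = (11, 7)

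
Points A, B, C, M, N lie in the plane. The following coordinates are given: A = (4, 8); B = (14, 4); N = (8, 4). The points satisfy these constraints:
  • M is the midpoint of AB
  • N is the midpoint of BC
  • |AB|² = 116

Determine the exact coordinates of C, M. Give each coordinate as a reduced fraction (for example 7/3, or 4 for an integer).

1. M_x = 9  [2·M = A+B = (4, 8)+(14, 4)]
2. M_y = 6  [2·M = A+B = (4, 8)+(14, 4)]
   so M = (9, 6)
3. C_x = 2  [C = 2·N−B = 2·(8, 4)−(14, 4)]
4. C_y = 4  [C = 2·N−B = 2·(8, 4)−(14, 4)]
   so C = (2, 4)

C = (2, 4)
M = (9, 6)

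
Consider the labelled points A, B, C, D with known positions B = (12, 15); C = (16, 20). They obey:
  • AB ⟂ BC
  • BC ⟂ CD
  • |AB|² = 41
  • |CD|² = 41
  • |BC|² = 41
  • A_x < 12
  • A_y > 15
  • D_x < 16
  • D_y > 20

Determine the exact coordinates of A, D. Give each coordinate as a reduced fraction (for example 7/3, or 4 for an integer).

1. A_x = 7  [[AB ⟂ BC ⇒ -4x-5y+123=0] ∩ [|A−(12, 15)|²=41]]
2. A_y = 19  [[AB ⟂ BC ⇒ -4x-5y+123=0] ∩ [|A−(12, 15)|²=41]]
   so A = (7, 19)
3. D_x = 11  [[BC ⟂ CD ⇒ 4x+5y-164=0] ∩ [|D−(16, 20)|²=41]]
4. D_y = 24  [[BC ⟂ CD ⇒ 4x+5y-164=0] ∩ [|D−(16, 20)|²=41]]
   so D = (11, 24)

A = (7, 19)
D = (11, 24)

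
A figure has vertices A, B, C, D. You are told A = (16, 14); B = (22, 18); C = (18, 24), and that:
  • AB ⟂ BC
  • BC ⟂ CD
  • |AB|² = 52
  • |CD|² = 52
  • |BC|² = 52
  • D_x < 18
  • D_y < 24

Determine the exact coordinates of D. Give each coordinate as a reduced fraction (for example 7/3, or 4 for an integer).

1. D_x = 12  [[BC ⟂ CD ⇒ -4x+6y-72=0] ∩ [|D−(18, 24)|²=52]]
2. D_y = 20  [[BC ⟂ CD ⇒ -4x+6y-72=0] ∩ [|D−(18, 24)|²=52]]
   so D = (12, 20)

D = (12, 20)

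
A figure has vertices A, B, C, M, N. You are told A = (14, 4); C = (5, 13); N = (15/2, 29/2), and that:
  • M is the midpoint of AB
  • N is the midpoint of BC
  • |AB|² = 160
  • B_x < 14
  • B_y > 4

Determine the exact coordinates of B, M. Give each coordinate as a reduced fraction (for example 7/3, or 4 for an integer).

1. B_x = 10  [B = 2·N−C = 2·(15/2, 29/2)−(5, 13)]
2. B_y = 16  [B = 2·N−C = 2·(15/2, 29/2)−(5, 13)]
   so B = (10, 16)
3. M_x = 12  [2·M = A+B = (14, 4)+(10, 16)]
4. M_y = 10  [2·M = A+B = (14, 4)+(10, 16)]
   so M = (12, 10)

B = (10, 16)
M = (12, 10)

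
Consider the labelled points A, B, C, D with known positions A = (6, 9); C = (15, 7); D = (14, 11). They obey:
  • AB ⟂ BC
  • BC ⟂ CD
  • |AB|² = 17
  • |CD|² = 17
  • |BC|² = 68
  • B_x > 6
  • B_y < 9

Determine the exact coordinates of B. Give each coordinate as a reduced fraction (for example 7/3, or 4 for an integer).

1. B_x = 7  [[BC ⟂ CD ⇒ 1x-4y+13=0] ∩ [|B−(6, 9)|²=17]]
2. B_y = 5  [[BC ⟂ CD ⇒ 1x-4y+13=0] ∩ [|B−(6, 9)|²=17]]
   so B = (7, 5)

B = (7, 5)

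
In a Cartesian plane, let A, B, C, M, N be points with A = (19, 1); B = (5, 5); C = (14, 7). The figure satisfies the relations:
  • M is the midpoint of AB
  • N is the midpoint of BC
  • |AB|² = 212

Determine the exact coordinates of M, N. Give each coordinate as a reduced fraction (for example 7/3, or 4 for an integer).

M = (12, 3)
N = (19/2, 6)

1. M_x = 12  [2·M = A+B = (19, 1)+(5, 5)]
2. M_y = 3  [2·M = A+B = (19, 1)+(5, 5)]
   so M = (12, 3)
3. N_x = 19/2  [2·N = B+C = (5, 5)+(14, 7)]
4. N_y = 6  [2·N = B+C = (5, 5)+(14, 7)]
   so N = (19/2, 6)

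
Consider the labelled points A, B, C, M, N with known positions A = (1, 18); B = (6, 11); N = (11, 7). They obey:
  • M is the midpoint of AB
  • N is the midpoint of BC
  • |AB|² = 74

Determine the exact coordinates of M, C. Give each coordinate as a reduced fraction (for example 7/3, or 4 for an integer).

1. M_x = 7/2  [2·M = A+B = (1, 18)+(6, 11)]
2. M_y = 29/2  [2·M = A+B = (1, 18)+(6, 11)]
   so M = (7/2, 29/2)
3. C_x = 16  [C = 2·N−B = 2·(11, 7)−(6, 11)]
4. C_y = 3  [C = 2·N−B = 2·(11, 7)−(6, 11)]
   so C = (16, 3)

M = (7/2, 29/2)
C = (16, 3)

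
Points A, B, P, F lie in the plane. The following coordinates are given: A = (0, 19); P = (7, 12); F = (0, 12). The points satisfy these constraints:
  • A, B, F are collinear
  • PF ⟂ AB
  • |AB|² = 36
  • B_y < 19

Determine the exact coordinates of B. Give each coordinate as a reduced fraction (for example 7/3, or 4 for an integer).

1. B_x = 0  [[A, B, F are collinear ⇒ -7x=0] ∩ [|B−(0, 19)|²=36]]
2. B_y = 13  [[A, B, F are collinear ⇒ -7x=0] ∩ [|B−(0, 19)|²=36]]
   so B = (0, 13)

B = (0, 13)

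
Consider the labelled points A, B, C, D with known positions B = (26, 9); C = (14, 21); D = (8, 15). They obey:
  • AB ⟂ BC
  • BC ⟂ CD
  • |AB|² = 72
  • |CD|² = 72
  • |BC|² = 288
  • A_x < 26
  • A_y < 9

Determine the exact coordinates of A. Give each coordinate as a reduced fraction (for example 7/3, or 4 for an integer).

1. A_x = 20  [[AB ⟂ BC ⇒ 12x-12y-204=0] ∩ [|A−(26, 9)|²=72]]
2. A_y = 3  [[AB ⟂ BC ⇒ 12x-12y-204=0] ∩ [|A−(26, 9)|²=72]]
   so A = (20, 3)

A = (20, 3)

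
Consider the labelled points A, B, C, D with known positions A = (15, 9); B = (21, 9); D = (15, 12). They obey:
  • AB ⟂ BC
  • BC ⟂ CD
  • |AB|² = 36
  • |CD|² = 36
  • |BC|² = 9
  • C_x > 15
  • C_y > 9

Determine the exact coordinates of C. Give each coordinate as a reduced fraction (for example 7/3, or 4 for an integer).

1. C_x = 21  [[AB ⟂ BC ⇒ 6x-126=0] ∩ [|C−(15, 12)|²=36]]
2. C_y = 12  [[AB ⟂ BC ⇒ 6x-126=0] ∩ [|C−(15, 12)|²=36]]
   so C = (21, 12)

C = (21, 12)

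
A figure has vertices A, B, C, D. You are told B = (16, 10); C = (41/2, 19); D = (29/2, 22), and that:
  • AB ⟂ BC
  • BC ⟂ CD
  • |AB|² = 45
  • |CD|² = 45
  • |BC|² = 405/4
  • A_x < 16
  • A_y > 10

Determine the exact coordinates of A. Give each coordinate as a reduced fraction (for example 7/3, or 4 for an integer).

1. A_x = 10  [[AB ⟂ BC ⇒ -9/2x-9y+162=0] ∩ [|A−(16, 10)|²=45]]
2. A_y = 13  [[AB ⟂ BC ⇒ -9/2x-9y+162=0] ∩ [|A−(16, 10)|²=45]]
   so A = (10, 13)

A = (10, 13)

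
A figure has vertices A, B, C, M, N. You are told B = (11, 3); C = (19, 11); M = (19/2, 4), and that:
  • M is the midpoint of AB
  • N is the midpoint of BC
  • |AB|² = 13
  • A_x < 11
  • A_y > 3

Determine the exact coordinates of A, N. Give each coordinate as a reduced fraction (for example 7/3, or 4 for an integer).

1. A_x = 8  [A = 2·M−B = 2·(19/2, 4)−(11, 3)]
2. A_y = 5  [A = 2·M−B = 2·(19/2, 4)−(11, 3)]
   so A = (8, 5)
3. N_x = 15  [2·N = B+C = (11, 3)+(19, 11)]
4. N_y = 7  [2·N = B+C = (11, 3)+(19, 11)]
   so N = (15, 7)

A = (8, 5)
N = (15, 7)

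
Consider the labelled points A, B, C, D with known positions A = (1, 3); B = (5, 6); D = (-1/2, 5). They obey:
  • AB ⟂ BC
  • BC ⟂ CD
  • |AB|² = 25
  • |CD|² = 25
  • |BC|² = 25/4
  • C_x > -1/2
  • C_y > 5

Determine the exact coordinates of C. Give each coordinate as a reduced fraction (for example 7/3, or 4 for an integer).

1. C_x = 7/2  [[AB ⟂ BC ⇒ 4x+3y-38=0] ∩ [|C−(-1/2, 5)|²=25]]
2. C_y = 8  [[AB ⟂ BC ⇒ 4x+3y-38=0] ∩ [|C−(-1/2, 5)|²=25]]
   so C = (7/2, 8)

C = (7/2, 8)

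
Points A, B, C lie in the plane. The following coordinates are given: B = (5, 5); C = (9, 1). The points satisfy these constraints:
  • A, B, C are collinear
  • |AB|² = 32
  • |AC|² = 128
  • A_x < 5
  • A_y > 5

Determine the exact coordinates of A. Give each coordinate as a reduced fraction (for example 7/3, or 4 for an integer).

1. A_x = 1  [[A, B, C are collinear ⇒ 4x+4y-40=0] ∩ [|A−(5, 5)|²=32]]
2. A_y = 9  [[A, B, C are collinear ⇒ 4x+4y-40=0] ∩ [|A−(5, 5)|²=32]]
   so A = (1, 9)

A = (1, 9)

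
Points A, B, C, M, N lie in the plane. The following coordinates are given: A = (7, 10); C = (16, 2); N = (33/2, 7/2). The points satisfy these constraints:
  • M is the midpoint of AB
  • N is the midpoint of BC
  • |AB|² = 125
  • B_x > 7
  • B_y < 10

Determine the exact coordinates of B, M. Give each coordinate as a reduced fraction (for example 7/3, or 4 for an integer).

1. B_x = 17  [B = 2·N−C = 2·(33/2, 7/2)−(16, 2)]
2. B_y = 5  [B = 2·N−C = 2·(33/2, 7/2)−(16, 2)]
   so B = (17, 5)
3. M_x = 12  [2·M = A+B = (7, 10)+(17, 5)]
4. M_y = 15/2  [2·M = A+B = (7, 10)+(17, 5)]
   so M = (12, 15/2)

B = (17, 5)
M = (12, 15/2)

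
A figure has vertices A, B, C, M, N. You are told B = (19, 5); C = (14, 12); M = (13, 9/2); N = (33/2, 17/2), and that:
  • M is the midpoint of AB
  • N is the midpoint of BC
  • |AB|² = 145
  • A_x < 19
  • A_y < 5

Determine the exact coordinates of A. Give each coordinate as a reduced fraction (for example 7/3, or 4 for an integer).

1. A_x = 7  [A = 2·M−B = 2·(13, 9/2)−(19, 5)]
2. A_y = 4  [A = 2·M−B = 2·(13, 9/2)−(19, 5)]
   so A = (7, 4)

A = (7, 4)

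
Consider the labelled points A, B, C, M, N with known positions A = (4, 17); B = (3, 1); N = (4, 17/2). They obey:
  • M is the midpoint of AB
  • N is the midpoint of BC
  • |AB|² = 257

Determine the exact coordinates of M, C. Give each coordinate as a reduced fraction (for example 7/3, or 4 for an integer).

1. M_x = 7/2  [2·M = A+B = (4, 17)+(3, 1)]
2. M_y = 9  [2·M = A+B = (4, 17)+(3, 1)]
   so M = (7/2, 9)
3. C_x = 5  [C = 2·N−B = 2·(4, 17/2)−(3, 1)]
4. C_y = 16  [C = 2·N−B = 2·(4, 17/2)−(3, 1)]
   so C = (5, 16)

M = (7/2, 9)
C = (5, 16)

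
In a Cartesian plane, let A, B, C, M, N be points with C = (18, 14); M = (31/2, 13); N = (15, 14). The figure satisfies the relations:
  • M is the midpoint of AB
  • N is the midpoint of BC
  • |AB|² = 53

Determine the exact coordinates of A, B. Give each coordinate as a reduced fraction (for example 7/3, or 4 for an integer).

A = (19, 12)
B = (12, 14)

1. B_x = 12  [B = 2·N−C = 2·(15, 14)−(18, 14)]
2. B_y = 14  [B = 2·N−C = 2·(15, 14)−(18, 14)]
   so B = (12, 14)
3. A_x = 19  [A = 2·M−B = 2·(31/2, 13)−(12, 14)]
4. A_y = 12  [A = 2·M−B = 2·(31/2, 13)−(12, 14)]
   so A = (19, 12)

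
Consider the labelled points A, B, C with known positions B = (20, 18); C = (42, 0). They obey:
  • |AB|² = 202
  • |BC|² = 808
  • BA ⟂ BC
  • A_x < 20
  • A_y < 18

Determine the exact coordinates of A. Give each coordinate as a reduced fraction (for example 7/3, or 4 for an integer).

A = (11, 7)

1. A_x = 11  [[BA ⟂ BC ⇒ 22x-18y-116=0] ∩ [|A−(20, 18)|²=202]]
2. A_y = 7  [[BA ⟂ BC ⇒ 22x-18y-116=0] ∩ [|A−(20, 18)|²=202]]
   so A = (11, 7)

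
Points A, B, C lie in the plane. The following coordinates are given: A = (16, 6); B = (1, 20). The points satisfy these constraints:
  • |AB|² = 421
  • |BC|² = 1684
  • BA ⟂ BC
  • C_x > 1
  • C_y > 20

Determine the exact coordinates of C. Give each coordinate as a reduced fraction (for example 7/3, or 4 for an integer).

C = (29, 50)

1. C_x = 29  [[BA ⟂ BC ⇒ 15x-14y+265=0] ∩ [|C−(1, 20)|²=1684]]
2. C_y = 50  [[BA ⟂ BC ⇒ 15x-14y+265=0] ∩ [|C−(1, 20)|²=1684]]
   so C = (29, 50)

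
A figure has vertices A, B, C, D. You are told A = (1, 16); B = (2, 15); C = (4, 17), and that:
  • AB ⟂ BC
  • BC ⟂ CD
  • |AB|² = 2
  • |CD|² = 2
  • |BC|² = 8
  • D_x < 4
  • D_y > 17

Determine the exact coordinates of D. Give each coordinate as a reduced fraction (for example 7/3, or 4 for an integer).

1. D_x = 3  [[BC ⟂ CD ⇒ 2x+2y-42=0] ∩ [|D−(4, 17)|²=2]]
2. D_y = 18  [[BC ⟂ CD ⇒ 2x+2y-42=0] ∩ [|D−(4, 17)|²=2]]
   so D = (3, 18)

D = (3, 18)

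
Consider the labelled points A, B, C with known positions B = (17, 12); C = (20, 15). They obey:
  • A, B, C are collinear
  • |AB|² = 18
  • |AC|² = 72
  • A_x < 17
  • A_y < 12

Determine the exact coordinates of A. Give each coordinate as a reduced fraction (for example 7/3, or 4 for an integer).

A = (14, 9)

1. A_x = 14  [[A, B, C are collinear ⇒ -3x+3y+15=0] ∩ [|A−(17, 12)|²=18]]
2. A_y = 9  [[A, B, C are collinear ⇒ -3x+3y+15=0] ∩ [|A−(17, 12)|²=18]]
   so A = (14, 9)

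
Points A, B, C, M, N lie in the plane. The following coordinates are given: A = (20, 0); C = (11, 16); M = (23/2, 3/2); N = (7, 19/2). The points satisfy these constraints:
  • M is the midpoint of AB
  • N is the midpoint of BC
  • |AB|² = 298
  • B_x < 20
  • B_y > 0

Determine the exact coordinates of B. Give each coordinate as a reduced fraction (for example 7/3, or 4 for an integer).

1. B_x = 3  [B = 2·M−A = 2·(23/2, 3/2)−(20, 0)]
2. B_y = 3  [B = 2·M−A = 2·(23/2, 3/2)−(20, 0)]
   so B = (3, 3)

B = (3, 3)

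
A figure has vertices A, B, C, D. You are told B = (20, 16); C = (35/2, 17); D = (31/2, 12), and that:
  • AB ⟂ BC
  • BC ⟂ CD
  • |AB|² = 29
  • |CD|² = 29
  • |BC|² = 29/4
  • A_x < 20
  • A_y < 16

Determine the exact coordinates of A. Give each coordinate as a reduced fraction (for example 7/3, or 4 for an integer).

1. A_x = 18  [[AB ⟂ BC ⇒ 5/2x-1y-34=0] ∩ [|A−(20, 16)|²=29]]
2. A_y = 11  [[AB ⟂ BC ⇒ 5/2x-1y-34=0] ∩ [|A−(20, 16)|²=29]]
   so A = (18, 11)

A = (18, 11)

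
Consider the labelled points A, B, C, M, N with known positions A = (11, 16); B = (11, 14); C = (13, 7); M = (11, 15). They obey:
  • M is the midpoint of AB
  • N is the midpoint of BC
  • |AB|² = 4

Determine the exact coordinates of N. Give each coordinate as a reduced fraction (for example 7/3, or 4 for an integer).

1. N_x = 12  [2·N = B+C = (11, 14)+(13, 7)]
2. N_y = 21/2  [2·N = B+C = (11, 14)+(13, 7)]
   so N = (12, 21/2)

N = (12, 21/2)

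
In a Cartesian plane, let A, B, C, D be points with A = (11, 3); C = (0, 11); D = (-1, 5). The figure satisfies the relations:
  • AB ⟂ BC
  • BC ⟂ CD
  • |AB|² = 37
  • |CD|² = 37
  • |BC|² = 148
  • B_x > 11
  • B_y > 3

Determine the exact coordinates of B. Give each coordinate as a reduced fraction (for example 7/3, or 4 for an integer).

B = (12, 9)

1. B_x = 12  [[BC ⟂ CD ⇒ 1x+6y-66=0] ∩ [|B−(11, 3)|²=37]]
2. B_y = 9  [[BC ⟂ CD ⇒ 1x+6y-66=0] ∩ [|B−(11, 3)|²=37]]
   so B = (12, 9)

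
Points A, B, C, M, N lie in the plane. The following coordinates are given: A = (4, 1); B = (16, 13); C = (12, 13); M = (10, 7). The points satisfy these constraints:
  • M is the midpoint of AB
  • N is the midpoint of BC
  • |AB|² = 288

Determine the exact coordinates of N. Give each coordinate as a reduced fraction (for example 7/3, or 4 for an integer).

1. N_x = 14  [2·N = B+C = (16, 13)+(12, 13)]
2. N_y = 13  [2·N = B+C = (16, 13)+(12, 13)]
   so N = (14, 13)

N = (14, 13)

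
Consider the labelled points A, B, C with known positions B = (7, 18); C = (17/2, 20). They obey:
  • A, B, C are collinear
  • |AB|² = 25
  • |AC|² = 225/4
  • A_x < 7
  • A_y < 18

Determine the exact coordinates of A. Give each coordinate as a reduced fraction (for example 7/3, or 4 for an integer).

A = (4, 14)

1. A_x = 4  [[A, B, C are collinear ⇒ -2x+3/2y-13=0] ∩ [|A−(7, 18)|²=25]]
2. A_y = 14  [[A, B, C are collinear ⇒ -2x+3/2y-13=0] ∩ [|A−(7, 18)|²=25]]
   so A = (4, 14)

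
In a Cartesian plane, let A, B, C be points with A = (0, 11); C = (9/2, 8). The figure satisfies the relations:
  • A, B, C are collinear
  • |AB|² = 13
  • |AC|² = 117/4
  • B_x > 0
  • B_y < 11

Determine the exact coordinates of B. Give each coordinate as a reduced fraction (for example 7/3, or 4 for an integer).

B = (3, 9)

1. B_x = 3  [[A, B, C are collinear ⇒ -3x-9/2y+99/2=0] ∩ [|B−(0, 11)|²=13]]
2. B_y = 9  [[A, B, C are collinear ⇒ -3x-9/2y+99/2=0] ∩ [|B−(0, 11)|²=13]]
   so B = (3, 9)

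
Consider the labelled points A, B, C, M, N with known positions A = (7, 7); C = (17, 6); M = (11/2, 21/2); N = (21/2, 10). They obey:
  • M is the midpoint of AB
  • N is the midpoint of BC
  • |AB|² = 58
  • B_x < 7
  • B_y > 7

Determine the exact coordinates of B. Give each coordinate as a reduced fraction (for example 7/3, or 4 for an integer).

B = (4, 14)

1. B_x = 4  [B = 2·M−A = 2·(11/2, 21/2)−(7, 7)]
2. B_y = 14  [B = 2·M−A = 2·(11/2, 21/2)−(7, 7)]
   so B = (4, 14)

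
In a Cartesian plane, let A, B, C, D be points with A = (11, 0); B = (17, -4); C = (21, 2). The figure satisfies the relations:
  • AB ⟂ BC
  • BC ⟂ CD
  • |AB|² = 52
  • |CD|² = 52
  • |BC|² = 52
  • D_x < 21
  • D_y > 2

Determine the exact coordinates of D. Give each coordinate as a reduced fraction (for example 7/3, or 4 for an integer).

1. D_x = 15  [[BC ⟂ CD ⇒ 4x+6y-96=0] ∩ [|D−(21, 2)|²=52]]
2. D_y = 6  [[BC ⟂ CD ⇒ 4x+6y-96=0] ∩ [|D−(21, 2)|²=52]]
   so D = (15, 6)

D = (15, 6)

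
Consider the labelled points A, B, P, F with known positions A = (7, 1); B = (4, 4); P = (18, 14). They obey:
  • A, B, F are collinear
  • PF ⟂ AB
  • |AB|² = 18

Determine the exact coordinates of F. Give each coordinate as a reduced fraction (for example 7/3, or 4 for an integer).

F = (6, 2)

1. F_x = 6  [[A, B, F are collinear ⇒ -3x-3y+24=0] ∩ [PF ⟂ AB ⇒ -3x+3y+12=0]]
2. F_y = 2  [[A, B, F are collinear ⇒ -3x-3y+24=0] ∩ [PF ⟂ AB ⇒ -3x+3y+12=0]]
   so F = (6, 2)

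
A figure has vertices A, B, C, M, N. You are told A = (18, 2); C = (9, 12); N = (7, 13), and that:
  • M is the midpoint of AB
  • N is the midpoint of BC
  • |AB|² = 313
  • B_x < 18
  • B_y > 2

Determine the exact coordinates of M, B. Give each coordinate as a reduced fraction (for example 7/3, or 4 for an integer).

M = (23/2, 8)
B = (5, 14)

1. B_x = 5  [B = 2·N−C = 2·(7, 13)−(9, 12)]
2. B_y = 14  [B = 2·N−C = 2·(7, 13)−(9, 12)]
   so B = (5, 14)
3. M_x = 23/2  [2·M = A+B = (18, 2)+(5, 14)]
4. M_y = 8  [2·M = A+B = (18, 2)+(5, 14)]
   so M = (23/2, 8)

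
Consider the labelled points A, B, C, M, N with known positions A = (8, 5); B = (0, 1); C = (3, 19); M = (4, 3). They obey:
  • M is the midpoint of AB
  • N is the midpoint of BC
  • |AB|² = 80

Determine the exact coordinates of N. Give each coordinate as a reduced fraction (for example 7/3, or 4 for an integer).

N = (3/2, 10)

1. N_x = 3/2  [2·N = B+C = (0, 1)+(3, 19)]
2. N_y = 10  [2·N = B+C = (0, 1)+(3, 19)]
   so N = (3/2, 10)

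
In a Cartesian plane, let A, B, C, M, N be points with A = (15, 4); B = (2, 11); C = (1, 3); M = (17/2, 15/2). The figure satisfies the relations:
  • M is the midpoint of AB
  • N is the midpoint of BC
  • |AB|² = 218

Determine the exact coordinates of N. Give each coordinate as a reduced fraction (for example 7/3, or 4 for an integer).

1. N_x = 3/2  [2·N = B+C = (2, 11)+(1, 3)]
2. N_y = 7  [2·N = B+C = (2, 11)+(1, 3)]
   so N = (3/2, 7)

N = (3/2, 7)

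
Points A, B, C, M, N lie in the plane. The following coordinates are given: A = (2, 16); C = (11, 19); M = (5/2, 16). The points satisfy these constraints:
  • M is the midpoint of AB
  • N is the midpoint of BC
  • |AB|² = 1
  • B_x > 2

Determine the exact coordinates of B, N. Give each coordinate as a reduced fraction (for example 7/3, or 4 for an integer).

B = (3, 16)
N = (7, 35/2)

1. B_x = 3  [B = 2·M−A = 2·(5/2, 16)−(2, 16)]
2. B_y = 16  [B = 2·M−A = 2·(5/2, 16)−(2, 16)]
   so B = (3, 16)
3. N_x = 7  [2·N = B+C = (3, 16)+(11, 19)]
4. N_y = 35/2  [2·N = B+C = (3, 16)+(11, 19)]
   so N = (7, 35/2)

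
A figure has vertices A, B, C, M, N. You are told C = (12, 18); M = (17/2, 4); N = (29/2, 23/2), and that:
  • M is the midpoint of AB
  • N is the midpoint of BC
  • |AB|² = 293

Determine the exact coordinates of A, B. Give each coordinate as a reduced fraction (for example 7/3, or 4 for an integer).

1. B_x = 17  [B = 2·N−C = 2·(29/2, 23/2)−(12, 18)]
2. B_y = 5  [B = 2·N−C = 2·(29/2, 23/2)−(12, 18)]
   so B = (17, 5)
3. A_x = 0  [A = 2·M−B = 2·(17/2, 4)−(17, 5)]
4. A_y = 3  [A = 2·M−B = 2·(17/2, 4)−(17, 5)]
   so A = (0, 3)

A = (0, 3)
B = (17, 5)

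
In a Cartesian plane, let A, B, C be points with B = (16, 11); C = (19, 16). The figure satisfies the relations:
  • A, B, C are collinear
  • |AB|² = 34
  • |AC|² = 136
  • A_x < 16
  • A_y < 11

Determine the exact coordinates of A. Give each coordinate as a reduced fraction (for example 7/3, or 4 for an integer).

1. A_x = 13  [[A, B, C are collinear ⇒ -5x+3y+47=0] ∩ [|A−(16, 11)|²=34]]
2. A_y = 6  [[A, B, C are collinear ⇒ -5x+3y+47=0] ∩ [|A−(16, 11)|²=34]]
   so A = (13, 6)

A = (13, 6)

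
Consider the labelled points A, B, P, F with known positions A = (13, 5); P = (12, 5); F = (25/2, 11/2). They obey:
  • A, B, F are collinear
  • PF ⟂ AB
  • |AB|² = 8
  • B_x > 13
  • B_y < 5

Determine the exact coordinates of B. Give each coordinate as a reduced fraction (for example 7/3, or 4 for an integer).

1. B_x = 15  [[A, B, F are collinear ⇒ 1/2x+1/2y-9=0] ∩ [|B−(13, 5)|²=8]]
2. B_y = 3  [[A, B, F are collinear ⇒ 1/2x+1/2y-9=0] ∩ [|B−(13, 5)|²=8]]
   so B = (15, 3)

B = (15, 3)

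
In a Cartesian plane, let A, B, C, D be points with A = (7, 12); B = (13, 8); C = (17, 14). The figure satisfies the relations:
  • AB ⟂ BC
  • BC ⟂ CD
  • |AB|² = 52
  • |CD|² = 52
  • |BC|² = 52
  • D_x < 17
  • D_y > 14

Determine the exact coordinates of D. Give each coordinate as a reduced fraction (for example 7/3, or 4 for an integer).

1. D_x = 11  [[BC ⟂ CD ⇒ 4x+6y-152=0] ∩ [|D−(17, 14)|²=52]]
2. D_y = 18  [[BC ⟂ CD ⇒ 4x+6y-152=0] ∩ [|D−(17, 14)|²=52]]
   so D = (11, 18)

D = (11, 18)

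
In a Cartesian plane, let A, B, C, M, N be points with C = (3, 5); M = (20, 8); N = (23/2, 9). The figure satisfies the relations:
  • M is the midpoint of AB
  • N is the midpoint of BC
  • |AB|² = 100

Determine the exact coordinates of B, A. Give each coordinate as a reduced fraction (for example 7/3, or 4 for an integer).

B = (20, 13)
A = (20, 3)

1. B_x = 20  [B = 2·N−C = 2·(23/2, 9)−(3, 5)]
2. B_y = 13  [B = 2·N−C = 2·(23/2, 9)−(3, 5)]
   so B = (20, 13)
3. A_x = 20  [A = 2·M−B = 2·(20, 8)−(20, 13)]
4. A_y = 3  [A = 2·M−B = 2·(20, 8)−(20, 13)]
   so A = (20, 3)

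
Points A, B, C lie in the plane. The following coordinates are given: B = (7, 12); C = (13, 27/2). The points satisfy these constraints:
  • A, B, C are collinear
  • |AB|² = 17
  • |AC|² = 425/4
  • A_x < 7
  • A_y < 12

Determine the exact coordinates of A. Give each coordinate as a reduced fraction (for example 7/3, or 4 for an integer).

1. A_x = 3  [[A, B, C are collinear ⇒ -3/2x+6y-123/2=0] ∩ [|A−(7, 12)|²=17]]
2. A_y = 11  [[A, B, C are collinear ⇒ -3/2x+6y-123/2=0] ∩ [|A−(7, 12)|²=17]]
   so A = (3, 11)

A = (3, 11)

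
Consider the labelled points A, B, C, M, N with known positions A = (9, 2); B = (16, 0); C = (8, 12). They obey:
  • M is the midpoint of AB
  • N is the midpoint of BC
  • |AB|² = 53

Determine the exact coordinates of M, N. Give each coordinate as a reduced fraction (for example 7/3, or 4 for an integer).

M = (25/2, 1)
N = (12, 6)

1. M_x = 25/2  [2·M = A+B = (9, 2)+(16, 0)]
2. M_y = 1  [2·M = A+B = (9, 2)+(16, 0)]
   so M = (25/2, 1)
3. N_x = 12  [2·N = B+C = (16, 0)+(8, 12)]
4. N_y = 6  [2·N = B+C = (16, 0)+(8, 12)]
   so N = (12, 6)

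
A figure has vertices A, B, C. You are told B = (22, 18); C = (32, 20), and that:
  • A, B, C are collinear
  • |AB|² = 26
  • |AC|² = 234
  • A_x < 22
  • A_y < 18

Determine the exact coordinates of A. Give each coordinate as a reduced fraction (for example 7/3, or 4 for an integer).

A = (17, 17)

1. A_x = 17  [[A, B, C are collinear ⇒ -2x+10y-136=0] ∩ [|A−(22, 18)|²=26]]
2. A_y = 17  [[A, B, C are collinear ⇒ -2x+10y-136=0] ∩ [|A−(22, 18)|²=26]]
   so A = (17, 17)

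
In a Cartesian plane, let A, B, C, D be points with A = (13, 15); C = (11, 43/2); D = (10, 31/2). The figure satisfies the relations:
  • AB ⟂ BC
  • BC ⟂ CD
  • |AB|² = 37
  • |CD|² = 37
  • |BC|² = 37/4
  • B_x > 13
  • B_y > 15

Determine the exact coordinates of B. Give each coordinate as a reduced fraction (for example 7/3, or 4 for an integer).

B = (14, 21)

1. B_x = 14  [[BC ⟂ CD ⇒ 1x+6y-140=0] ∩ [|B−(13, 15)|²=37]]
2. B_y = 21  [[BC ⟂ CD ⇒ 1x+6y-140=0] ∩ [|B−(13, 15)|²=37]]
   so B = (14, 21)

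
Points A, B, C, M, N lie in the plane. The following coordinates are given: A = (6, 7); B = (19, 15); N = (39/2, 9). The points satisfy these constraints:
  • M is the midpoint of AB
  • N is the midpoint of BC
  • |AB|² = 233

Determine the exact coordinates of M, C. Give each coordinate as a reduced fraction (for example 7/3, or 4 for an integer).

M = (25/2, 11)
C = (20, 3)

1. M_x = 25/2  [2·M = A+B = (6, 7)+(19, 15)]
2. M_y = 11  [2·M = A+B = (6, 7)+(19, 15)]
   so M = (25/2, 11)
3. C_x = 20  [C = 2·N−B = 2·(39/2, 9)−(19, 15)]
4. C_y = 3  [C = 2·N−B = 2·(39/2, 9)−(19, 15)]
   so C = (20, 3)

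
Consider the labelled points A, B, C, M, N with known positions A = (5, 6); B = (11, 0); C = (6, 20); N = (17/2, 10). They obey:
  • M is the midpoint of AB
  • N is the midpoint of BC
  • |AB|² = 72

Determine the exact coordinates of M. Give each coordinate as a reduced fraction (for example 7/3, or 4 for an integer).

M = (8, 3)

1. M_x = 8  [2·M = A+B = (5, 6)+(11, 0)]
2. M_y = 3  [2·M = A+B = (5, 6)+(11, 0)]
   so M = (8, 3)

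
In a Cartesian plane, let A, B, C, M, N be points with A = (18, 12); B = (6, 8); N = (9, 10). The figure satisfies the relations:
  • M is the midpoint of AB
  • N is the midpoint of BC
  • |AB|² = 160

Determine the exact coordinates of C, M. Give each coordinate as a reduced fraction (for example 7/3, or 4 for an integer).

C = (12, 12)
M = (12, 10)

1. M_x = 12  [2·M = A+B = (18, 12)+(6, 8)]
2. M_y = 10  [2·M = A+B = (18, 12)+(6, 8)]
   so M = (12, 10)
3. C_x = 12  [C = 2·N−B = 2·(9, 10)−(6, 8)]
4. C_y = 12  [C = 2·N−B = 2·(9, 10)−(6, 8)]
   so C = (12, 12)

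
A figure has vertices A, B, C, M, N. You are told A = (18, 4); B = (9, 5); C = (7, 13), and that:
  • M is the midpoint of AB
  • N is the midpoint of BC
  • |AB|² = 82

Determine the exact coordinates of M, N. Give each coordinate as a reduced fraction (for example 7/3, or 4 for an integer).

1. M_x = 27/2  [2·M = A+B = (18, 4)+(9, 5)]
2. M_y = 9/2  [2·M = A+B = (18, 4)+(9, 5)]
   so M = (27/2, 9/2)
3. N_x = 8  [2·N = B+C = (9, 5)+(7, 13)]
4. N_y = 9  [2·N = B+C = (9, 5)+(7, 13)]
   so N = (8, 9)

M = (27/2, 9/2)
N = (8, 9)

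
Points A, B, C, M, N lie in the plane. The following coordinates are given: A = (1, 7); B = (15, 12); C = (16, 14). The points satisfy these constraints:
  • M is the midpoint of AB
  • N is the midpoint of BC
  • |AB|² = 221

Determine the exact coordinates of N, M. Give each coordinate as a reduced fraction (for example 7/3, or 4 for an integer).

1. M_x = 8  [2·M = A+B = (1, 7)+(15, 12)]
2. M_y = 19/2  [2·M = A+B = (1, 7)+(15, 12)]
   so M = (8, 19/2)
3. N_x = 31/2  [2·N = B+C = (15, 12)+(16, 14)]
4. N_y = 13  [2·N = B+C = (15, 12)+(16, 14)]
   so N = (31/2, 13)

N = (31/2, 13)
M = (8, 19/2)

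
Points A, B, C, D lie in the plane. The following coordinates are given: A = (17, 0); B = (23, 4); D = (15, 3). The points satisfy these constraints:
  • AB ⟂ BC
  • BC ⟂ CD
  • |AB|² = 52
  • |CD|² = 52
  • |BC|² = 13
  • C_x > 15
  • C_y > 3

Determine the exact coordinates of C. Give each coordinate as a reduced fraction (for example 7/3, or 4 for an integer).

1. C_x = 21  [[AB ⟂ BC ⇒ 6x+4y-154=0] ∩ [|C−(15, 3)|²=52]]
2. C_y = 7  [[AB ⟂ BC ⇒ 6x+4y-154=0] ∩ [|C−(15, 3)|²=52]]
   so C = (21, 7)

C = (21, 7)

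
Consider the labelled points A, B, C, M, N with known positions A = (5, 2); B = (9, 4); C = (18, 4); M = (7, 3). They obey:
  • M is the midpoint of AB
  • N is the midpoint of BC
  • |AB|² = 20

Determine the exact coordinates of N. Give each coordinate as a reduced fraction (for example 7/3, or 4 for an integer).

1. N_x = 27/2  [2·N = B+C = (9, 4)+(18, 4)]
2. N_y = 4  [2·N = B+C = (9, 4)+(18, 4)]
   so N = (27/2, 4)

N = (27/2, 4)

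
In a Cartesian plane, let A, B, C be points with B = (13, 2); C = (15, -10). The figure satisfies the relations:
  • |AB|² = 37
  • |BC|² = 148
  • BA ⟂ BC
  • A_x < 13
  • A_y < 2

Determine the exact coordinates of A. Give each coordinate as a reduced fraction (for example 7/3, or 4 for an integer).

1. A_x = 7  [[BA ⟂ BC ⇒ 2x-12y-2=0] ∩ [|A−(13, 2)|²=37]]
2. A_y = 1  [[BA ⟂ BC ⇒ 2x-12y-2=0] ∩ [|A−(13, 2)|²=37]]
   so A = (7, 1)

A = (7, 1)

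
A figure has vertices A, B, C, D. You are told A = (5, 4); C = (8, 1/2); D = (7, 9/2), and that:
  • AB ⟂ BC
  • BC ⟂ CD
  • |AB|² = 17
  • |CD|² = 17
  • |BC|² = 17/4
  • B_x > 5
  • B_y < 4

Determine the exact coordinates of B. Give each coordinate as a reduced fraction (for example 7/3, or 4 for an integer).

B = (6, 0)

1. B_x = 6  [[BC ⟂ CD ⇒ 1x-4y-6=0] ∩ [|B−(5, 4)|²=17]]
2. B_y = 0  [[BC ⟂ CD ⇒ 1x-4y-6=0] ∩ [|B−(5, 4)|²=17]]
   so B = (6, 0)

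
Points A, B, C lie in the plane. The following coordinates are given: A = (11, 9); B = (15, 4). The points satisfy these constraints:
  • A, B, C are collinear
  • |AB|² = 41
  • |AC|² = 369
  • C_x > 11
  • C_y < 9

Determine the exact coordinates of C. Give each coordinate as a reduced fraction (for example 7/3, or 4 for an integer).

1. C_x = 23  [[A, B, C are collinear ⇒ 5x+4y-91=0] ∩ [|C−(11, 9)|²=369]]
2. C_y = -6  [[A, B, C are collinear ⇒ 5x+4y-91=0] ∩ [|C−(11, 9)|²=369]]
   so C = (23, -6)

C = (23, -6)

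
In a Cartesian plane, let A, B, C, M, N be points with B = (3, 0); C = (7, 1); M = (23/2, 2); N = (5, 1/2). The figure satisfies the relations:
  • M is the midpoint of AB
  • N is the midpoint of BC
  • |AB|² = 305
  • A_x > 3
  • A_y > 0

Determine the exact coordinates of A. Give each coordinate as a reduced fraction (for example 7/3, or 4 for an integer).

1. A_x = 20  [A = 2·M−B = 2·(23/2, 2)−(3, 0)]
2. A_y = 4  [A = 2·M−B = 2·(23/2, 2)−(3, 0)]
   so A = (20, 4)

A = (20, 4)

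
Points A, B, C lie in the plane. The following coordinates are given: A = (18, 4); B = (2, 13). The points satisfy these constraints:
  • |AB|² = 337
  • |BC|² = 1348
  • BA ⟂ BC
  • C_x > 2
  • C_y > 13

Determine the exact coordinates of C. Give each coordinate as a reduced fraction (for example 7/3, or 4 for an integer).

C = (20, 45)

1. C_x = 20  [[BA ⟂ BC ⇒ 16x-9y+85=0] ∩ [|C−(2, 13)|²=1348]]
2. C_y = 45  [[BA ⟂ BC ⇒ 16x-9y+85=0] ∩ [|C−(2, 13)|²=1348]]
   so C = (20, 45)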